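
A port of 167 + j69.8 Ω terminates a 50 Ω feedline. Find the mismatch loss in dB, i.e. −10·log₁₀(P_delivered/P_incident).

mismatch loss ≈ 1.92 dB

Γ = (117 + j69.8)/(217 + j69.8), |Γ| = 0.598
|Γ|² = 0.357, so P_del/P_inc = 1 − |Γ|² = 0.643
ML = −10·log₁₀(1 − |Γ|²)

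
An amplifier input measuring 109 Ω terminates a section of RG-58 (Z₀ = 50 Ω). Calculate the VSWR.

Γ = (109 − 50)/(109 + 50) = 0.371
VSWR = (1 + 0.371)/(1 − 0.371)

VSWR ≈ 2.18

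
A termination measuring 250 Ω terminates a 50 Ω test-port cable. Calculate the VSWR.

VSWR ≈ 5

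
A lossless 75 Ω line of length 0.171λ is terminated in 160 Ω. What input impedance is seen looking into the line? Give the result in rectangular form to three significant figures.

Z_in ≈ 42.7 − j29.8 Ω

βl = 2π × 0.171 = 61.6°
tan(βl) = tan(61.6°) = 1.85
Z_in = Z_0·(Z_L + jZ_0·tanβl)/(Z_0 + jZ_L·tanβl)
     = 75·(160 + j138)/(75 + j295)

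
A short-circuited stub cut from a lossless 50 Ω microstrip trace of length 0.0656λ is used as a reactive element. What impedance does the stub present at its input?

βl = 2π × 0.0656 = 23.6°
tan(βl) = 0.437
For a short-circuited stub, Z_in = jZ_0·tan(βl)

Z_in ≈ +j21.9 Ω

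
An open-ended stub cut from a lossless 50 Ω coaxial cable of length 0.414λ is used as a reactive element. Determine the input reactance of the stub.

X_in ≈ 83.3 Ω (inductive)

βl = 2π × 0.414 = 149°
tan(βl) = -0.6
For an open-ended stub, Z_in = −jZ_0·cot(βl) = −jZ_0/tan(βl)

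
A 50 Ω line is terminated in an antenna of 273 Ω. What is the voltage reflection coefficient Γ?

Γ = 0.69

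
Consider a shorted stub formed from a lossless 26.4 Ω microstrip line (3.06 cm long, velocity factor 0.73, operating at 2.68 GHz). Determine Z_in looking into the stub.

Z_in ≈ −j26.6 Ω

λ = v/f = 0.73·c / 2.68 GHz = 0.0817 m
βl = 2π·l/λ = 2π × 0.374 = 135°
tan(βl) = -1.01
For a shorted stub, Z_in = jZ_0·tan(βl)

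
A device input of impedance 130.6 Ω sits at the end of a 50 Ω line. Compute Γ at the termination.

Γ = 0.446

Γ = (Z_L − Z_0)/(Z_L + Z_0) = (130.6 − 50)/(130.6 + 50) = 80.6/180.6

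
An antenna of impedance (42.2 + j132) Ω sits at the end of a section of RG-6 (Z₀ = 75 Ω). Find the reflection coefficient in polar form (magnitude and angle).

Γ = (Z_L − Z_0)/(Z_L + Z_0) = (-32.8 + j132)/(117.2 + j132)
|Γ| = 136/177 = 0.771

Γ ≈ 0.771 ∠ 55.6°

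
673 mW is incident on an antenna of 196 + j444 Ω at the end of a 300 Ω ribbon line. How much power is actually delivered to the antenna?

P_delivered ≈ 357 mW

|Γ| = |(-104 + j444)/(496 + j444)| = 0.685
|Γ|² = 0.469
P_refl = |Γ|²·P_inc = 316 mW, P_del = (1 − |Γ|²)·P_inc = 357 mW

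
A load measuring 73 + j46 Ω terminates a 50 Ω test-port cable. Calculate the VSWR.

VSWR ≈ 2.29

Γ = (Z_L − Z_0)/(Z_L + Z_0) = (23 + j46)/(123 + j46)
|Γ| = 51.4/131 = 0.392
VSWR = (1 + |Γ|)/(1 − |Γ|) = 1.39/0.608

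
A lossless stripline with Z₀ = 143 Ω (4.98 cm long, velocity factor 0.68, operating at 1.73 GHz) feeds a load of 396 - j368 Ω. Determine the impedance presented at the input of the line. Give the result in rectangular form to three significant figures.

Z_in ≈ 221 + j324 Ω

λ = v/f = 0.68·c / 1.73 GHz = 0.118 m
βl = 2π·l/λ = 2π × 0.422 = 152°
tan(βl) = tan(152°) = -0.531
Z_in = Z_0·(Z_L + jZ_0·tanβl)/(Z_0 + jZ_L·tanβl)
     = 143·(396 − j444)/(-52.4 − j210)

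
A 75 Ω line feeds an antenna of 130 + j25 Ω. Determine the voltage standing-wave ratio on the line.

Γ = (Z_L − Z_0)/(Z_L + Z_0) = (55 + j25)/(205 + j25)
|Γ| = 60.4/207 = 0.293
VSWR = (1 + |Γ|)/(1 − |Γ|) = 1.29/0.707

VSWR ≈ 1.83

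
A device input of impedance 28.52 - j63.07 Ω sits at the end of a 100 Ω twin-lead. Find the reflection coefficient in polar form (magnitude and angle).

Γ ≈ 0.666 ∠ -112°

Γ = (Z_L − Z_0)/(Z_L + Z_0) = (-71.48 − j63.07)/(128.5 − j63.07)
|Γ| = 95.3/143 = 0.666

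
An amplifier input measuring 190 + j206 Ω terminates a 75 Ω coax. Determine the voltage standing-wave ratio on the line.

VSWR ≈ 5.73

Γ = (Z_L − Z_0)/(Z_L + Z_0) = (115 + j206)/(265 + j206)
|Γ| = 236/336 = 0.703
VSWR = (1 + |Γ|)/(1 − |Γ|) = 1.7/0.297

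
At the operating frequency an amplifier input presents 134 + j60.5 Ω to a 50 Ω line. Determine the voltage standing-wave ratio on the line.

VSWR ≈ 3.3

Γ = (Z_L − Z_0)/(Z_L + Z_0) = (84 + j60.5)/(184 + j60.5)
|Γ| = 104/194 = 0.534
VSWR = (1 + |Γ|)/(1 − |Γ|) = 1.53/0.466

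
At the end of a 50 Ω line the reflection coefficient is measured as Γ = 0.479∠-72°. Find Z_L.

Z_L = Z_0·(1 + Γ)/(1 − Γ) = 50·(1.15 − j0.456)/(0.852 + j0.456)

Z_L ≈ 41.3 − j48.8 Ω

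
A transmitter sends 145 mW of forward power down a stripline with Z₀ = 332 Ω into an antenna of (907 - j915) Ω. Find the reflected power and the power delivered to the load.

|Γ| = |(575 − j915)/(1239 − j915)| = 0.702
|Γ|² = 0.492
P_refl = |Γ|²·P_inc = 71.4 mW, P_del = (1 − |Γ|²)·P_inc = 73.6 mW

P_reflected ≈ 71.4 mW; P_delivered ≈ 73.6 mW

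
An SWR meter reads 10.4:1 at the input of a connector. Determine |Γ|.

|Γ| ≈ 0.825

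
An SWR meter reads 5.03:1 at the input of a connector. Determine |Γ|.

|Γ| ≈ 0.668

|Γ| = (S − 1)/(S + 1) = (5.03 − 1)/(5.03 + 1) = 4.03/6.03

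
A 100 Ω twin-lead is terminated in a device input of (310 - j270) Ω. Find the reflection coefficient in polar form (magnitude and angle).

Γ ≈ 0.697 ∠ -18.8°

Γ = (Z_L − Z_0)/(Z_L + Z_0) = (210 − j270)/(410 − j270)
|Γ| = 342/491 = 0.697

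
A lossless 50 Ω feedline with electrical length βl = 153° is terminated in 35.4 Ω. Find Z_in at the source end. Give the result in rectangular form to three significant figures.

Z_in ≈ 39.5 − j11.2 Ω

tan(βl) = tan(153°) = -0.51
Z_in = Z_0·(Z_L + jZ_0·tanβl)/(Z_0 + jZ_L·tanβl)
     = 50·(35.4 − j25.5)/(50 − j18)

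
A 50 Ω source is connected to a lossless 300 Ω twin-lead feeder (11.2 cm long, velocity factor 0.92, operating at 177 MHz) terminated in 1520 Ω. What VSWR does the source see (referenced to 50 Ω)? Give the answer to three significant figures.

VSWR ≈ 25

λ = v/f = 0.92·c / 177 MHz = 1.56 m
βl = 2π·l/λ = 2π × 0.0718 = 25.9°
tan(βl) = 0.485
Z_in = Z_0·(Z_L + jZ_0·tanβl)/(Z_0 + jZ_L·tanβl) = 267 − j510 Ω
Γ_s = (Z_in − Z_s)/(Z_in + Z_s) = (217 − j510)/(317 − j510), |Γ_s| = 0.923
VSWR = (1 + |Γ_s|)/(1 − |Γ_s|)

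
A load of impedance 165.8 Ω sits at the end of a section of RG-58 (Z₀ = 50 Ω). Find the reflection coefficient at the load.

Γ = (Z_L − Z_0)/(Z_L + Z_0) = (165.8 − 50)/(165.8 + 50) = 115.8/215.8

Γ = 0.537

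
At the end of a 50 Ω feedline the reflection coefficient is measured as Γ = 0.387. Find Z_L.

Z_L = Z_0·(1 + Γ)/(1 − Γ) = 50·(1.39)/(0.613)

Z_L ≈ 113 Ω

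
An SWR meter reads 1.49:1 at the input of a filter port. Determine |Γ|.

|Γ| ≈ 0.197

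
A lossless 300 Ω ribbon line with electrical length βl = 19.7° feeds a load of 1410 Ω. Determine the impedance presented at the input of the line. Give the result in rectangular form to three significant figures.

Z_in ≈ 415 − j591 Ω

tan(βl) = tan(19.7°) = 0.358
Z_in = Z_0·(Z_L + jZ_0·tanβl)/(Z_0 + jZ_L·tanβl)
     = 300·(1410 + j107)/(300 + j505)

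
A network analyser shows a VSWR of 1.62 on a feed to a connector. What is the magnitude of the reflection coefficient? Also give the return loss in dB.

|Γ| = (S − 1)/(S + 1) = (1.62 − 1)/(1.62 + 1) = 0.62/2.62
RL = −20·log₁₀|Γ| = −20·log₁₀(0.237)

|Γ| ≈ 0.237; return loss ≈ 12.5 dB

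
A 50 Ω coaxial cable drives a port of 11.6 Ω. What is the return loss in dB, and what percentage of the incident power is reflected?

RL ≈ 4.1 dB; 38.9% of incident power reflected

Γ = (11.6 − 50)/(11.6 + 50) = -0.623
RL = −20·log₁₀(0.623) = 4.1 dB
P_refl/P_inc = |Γ|² = 0.389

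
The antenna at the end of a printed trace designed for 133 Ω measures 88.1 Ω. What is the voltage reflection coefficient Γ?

Γ = (Z_L − Z_0)/(Z_L + Z_0) = (88.1 − 133)/(88.1 + 133) = -44.9/221.1

Γ = -0.203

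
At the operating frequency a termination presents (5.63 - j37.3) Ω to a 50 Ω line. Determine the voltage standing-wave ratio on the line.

Γ = (Z_L − Z_0)/(Z_L + Z_0) = (-44.37 − j37.3)/(55.63 − j37.3)
|Γ| = 58/67 = 0.865
VSWR = (1 + |Γ|)/(1 − |Γ|) = 1.87/0.135

VSWR ≈ 13.9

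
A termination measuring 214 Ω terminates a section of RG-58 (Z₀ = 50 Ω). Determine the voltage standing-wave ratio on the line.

VSWR ≈ 4.28

For a purely resistive load, VSWR = R_L/Z_0 or Z_0/R_L (whichever > 1) = 214/50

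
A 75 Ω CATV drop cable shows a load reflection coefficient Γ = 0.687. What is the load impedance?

Z_L ≈ 404 Ω

Z_L = Z_0·(1 + Γ)/(1 − Γ) = 75·(1.69)/(0.313)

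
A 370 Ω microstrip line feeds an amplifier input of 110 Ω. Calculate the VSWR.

VSWR ≈ 3.36

For a purely resistive load, VSWR = R_L/Z_0 or Z_0/R_L (whichever > 1) = 370/110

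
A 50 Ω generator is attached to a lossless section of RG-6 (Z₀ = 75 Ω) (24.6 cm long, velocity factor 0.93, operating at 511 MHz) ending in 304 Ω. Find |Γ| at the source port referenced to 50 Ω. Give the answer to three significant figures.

λ = v/f = 0.93·c / 511 MHz = 0.546 m
βl = 2π·l/λ = 2π × 0.451 = 162°
tan(βl) = -0.321
Z_in = Z_0·(Z_L + jZ_0·tanβl)/(Z_0 + jZ_L·tanβl) = 125 + j138 Ω
Γ_s = (Z_in − Z_s)/(Z_in + Z_s) = (74.5 + j138)/(175 + j138), |Γ_s| = 0.705

|Γ| ≈ 0.705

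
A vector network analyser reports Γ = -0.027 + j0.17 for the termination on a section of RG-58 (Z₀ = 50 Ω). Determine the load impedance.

Z_L = Z_0·(1 + Γ)/(1 − Γ) = 50·(0.973 + j0.17)/(1.03 − j0.17)

Z_L ≈ 44.8 + j15.7 Ω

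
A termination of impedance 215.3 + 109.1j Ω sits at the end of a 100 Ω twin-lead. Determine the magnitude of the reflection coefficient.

Γ = (Z_L − Z_0)/(Z_L + Z_0) = (115.3 + j109.1)/(315.3 + j109.1)
|Γ| = 159/334

|Γ| ≈ 0.476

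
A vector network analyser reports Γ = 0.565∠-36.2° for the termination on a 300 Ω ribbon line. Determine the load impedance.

Z_L ≈ 501 − j491 Ω

Z_L = Z_0·(1 + Γ)/(1 − Γ) = 300·(1.46 − j0.334)/(0.544 + j0.334)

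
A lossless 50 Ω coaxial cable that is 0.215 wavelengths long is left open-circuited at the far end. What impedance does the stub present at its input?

Z_in ≈ −j11.2 Ω

βl = 2π × 0.215 = 77.4°
tan(βl) = 4.47
For an open-circuited stub, Z_in = −jZ_0·cot(βl) = −jZ_0/tan(βl)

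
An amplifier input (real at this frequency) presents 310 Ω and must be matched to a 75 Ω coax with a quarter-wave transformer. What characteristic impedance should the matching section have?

Z_qwt ≈ 152 Ω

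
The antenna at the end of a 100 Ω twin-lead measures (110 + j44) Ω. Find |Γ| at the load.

Γ = (Z_L − Z_0)/(Z_L + Z_0) = (10 + j44)/(210 + j44)
|Γ| = 45.1/215

|Γ| ≈ 0.21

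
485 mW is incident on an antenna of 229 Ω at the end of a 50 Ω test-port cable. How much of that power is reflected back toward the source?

P_reflected ≈ 200 mW

Γ = (229 − 50)/(229 + 50) = 0.642
|Γ|² = 0.412
P_refl = |Γ|²·P_inc = 200 mW, P_del = (1 − |Γ|²)·P_inc = 285 mW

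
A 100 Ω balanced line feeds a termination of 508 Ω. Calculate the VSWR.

Γ = (508 − 100)/(508 + 100) = 0.671
VSWR = (1 + 0.671)/(1 − 0.671)

VSWR ≈ 5.08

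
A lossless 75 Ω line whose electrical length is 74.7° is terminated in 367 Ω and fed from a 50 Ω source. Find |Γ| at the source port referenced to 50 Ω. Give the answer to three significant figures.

|Γ| ≈ 0.561

tan(βl) = 3.66
Z_in = Z_0·(Z_L + jZ_0·tanβl)/(Z_0 + jZ_L·tanβl) = 16.4 − j19.6 Ω
Γ_s = (Z_in − Z_s)/(Z_in + Z_s) = (-33.6 − j19.6)/(66.4 − j19.6), |Γ_s| = 0.561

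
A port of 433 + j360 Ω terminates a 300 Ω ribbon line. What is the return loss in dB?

Γ = (133 + j360)/(733 + j360), |Γ| = 0.47
RL = −20·log₁₀|Γ| = −20·log₁₀(0.47)

RL ≈ 6.56 dB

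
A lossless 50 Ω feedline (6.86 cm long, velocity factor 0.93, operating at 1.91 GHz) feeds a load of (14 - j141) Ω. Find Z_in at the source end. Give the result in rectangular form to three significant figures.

Z_in ≈ 69.1 − j323 Ω

λ = v/f = 0.93·c / 1.91 GHz = 0.146 m
βl = 2π·l/λ = 2π × 0.47 = 169°
tan(βl) = tan(169°) = -0.193
Z_in = Z_0·(Z_L + jZ_0·tanβl)/(Z_0 + jZ_L·tanβl)
     = 50·(14 − j151)/(22.8 − j2.7)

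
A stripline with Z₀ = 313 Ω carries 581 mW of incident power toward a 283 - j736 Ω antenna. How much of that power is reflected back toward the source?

P_reflected ≈ 351 mW

|Γ| = |(-30 − j736)/(596 − j736)| = 0.778
|Γ|² = 0.605
P_refl = |Γ|²·P_inc = 351 mW, P_del = (1 − |Γ|²)·P_inc = 230 mW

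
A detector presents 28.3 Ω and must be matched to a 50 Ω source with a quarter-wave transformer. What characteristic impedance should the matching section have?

Z_qwt ≈ 37.6 Ω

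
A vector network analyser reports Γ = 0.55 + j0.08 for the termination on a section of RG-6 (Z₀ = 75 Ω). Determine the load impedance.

Z_L ≈ 248 + j57.4 Ω

Z_L = Z_0·(1 + Γ)/(1 − Γ) = 75·(1.55 + j0.08)/(0.45 − j0.08)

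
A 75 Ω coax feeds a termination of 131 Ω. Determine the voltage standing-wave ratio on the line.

VSWR ≈ 1.75

Γ = (131 − 75)/(131 + 75) = 0.272
VSWR = (1 + 0.272)/(1 − 0.272)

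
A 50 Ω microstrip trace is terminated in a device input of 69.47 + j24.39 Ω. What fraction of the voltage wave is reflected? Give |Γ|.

Γ = (Z_L − Z_0)/(Z_L + Z_0) = (19.47 + j24.39)/(119.5 + j24.39)
|Γ| = 31.2/122

|Γ| ≈ 0.256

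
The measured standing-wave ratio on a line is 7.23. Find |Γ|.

|Γ| ≈ 0.757

|Γ| = (S − 1)/(S + 1) = (7.23 − 1)/(7.23 + 1) = 6.23/8.23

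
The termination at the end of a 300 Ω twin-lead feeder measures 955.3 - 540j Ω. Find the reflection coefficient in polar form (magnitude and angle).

Γ = (Z_L − Z_0)/(Z_L + Z_0) = (655.3 − j540)/(1255 − j540)
|Γ| = 849/1370 = 0.621

Γ ≈ 0.621 ∠ -16.2°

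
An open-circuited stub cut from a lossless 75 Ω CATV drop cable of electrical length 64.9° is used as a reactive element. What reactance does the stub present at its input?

X_in ≈ -35.1 Ω (capacitive)

tan(βl) = 2.13
For an open-circuited stub, Z_in = −jZ_0·cot(βl) = −jZ_0/tan(βl)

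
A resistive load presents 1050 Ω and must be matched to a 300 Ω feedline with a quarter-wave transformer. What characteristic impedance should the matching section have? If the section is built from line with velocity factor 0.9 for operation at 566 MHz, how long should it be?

Z_qwt ≈ 561 Ω; length ≈ 11.9 cm

Z_qwt = √(Z_0·R_L) = √(300 × 1050) = √315000
λ = 0.9·c/f = 0.477 m, so l = λ/4 = 0.119 m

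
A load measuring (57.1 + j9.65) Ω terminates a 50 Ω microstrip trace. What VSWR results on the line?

VSWR ≈ 1.25

Γ = (Z_L − Z_0)/(Z_L + Z_0) = (7.1 + j9.65)/(107.1 + j9.65)
|Γ| = 12/108 = 0.111
VSWR = (1 + |Γ|)/(1 − |Γ|) = 1.11/0.889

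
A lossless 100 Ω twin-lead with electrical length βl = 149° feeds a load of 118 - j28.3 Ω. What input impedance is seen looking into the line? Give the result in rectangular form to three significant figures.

tan(βl) = tan(149°) = -0.601
Z_in = Z_0·(Z_L + jZ_0·tanβl)/(Z_0 + jZ_L·tanβl)
     = 100·(118 − j88.4)/(83 − j70.9)

Z_in ≈ 135 + j8.65 Ω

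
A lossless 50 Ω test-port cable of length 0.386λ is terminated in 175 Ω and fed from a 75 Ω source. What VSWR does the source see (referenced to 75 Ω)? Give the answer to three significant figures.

VSWR ≈ 3.64

βl = 2π × 0.386 = 139°
tan(βl) = -0.871
Z_in = Z_0·(Z_L + jZ_0·tanβl)/(Z_0 + jZ_L·tanβl) = 29.9 + j47.6 Ω
Γ_s = (Z_in − Z_s)/(Z_in + Z_s) = (-45.1 + j47.6)/(105 + j47.6), |Γ_s| = 0.569
VSWR = (1 + |Γ_s|)/(1 − |Γ_s|)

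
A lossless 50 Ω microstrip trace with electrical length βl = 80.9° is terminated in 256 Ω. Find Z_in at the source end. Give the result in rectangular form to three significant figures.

Z_in ≈ 10 − j7.7 Ω

tan(βl) = tan(80.9°) = 6.24
Z_in = Z_0·(Z_L + jZ_0·tanβl)/(Z_0 + jZ_L·tanβl)
     = 50·(256 + j312)/(50 + j1600)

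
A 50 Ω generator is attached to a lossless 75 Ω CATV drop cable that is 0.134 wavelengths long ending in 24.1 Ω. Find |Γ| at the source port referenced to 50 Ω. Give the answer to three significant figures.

βl = 2π × 0.134 = 48.2°
tan(βl) = 1.12
Z_in = Z_0·(Z_L + jZ_0·tanβl)/(Z_0 + jZ_L·tanβl) = 48.1 + j66.7 Ω
Γ_s = (Z_in − Z_s)/(Z_in + Z_s) = (-1.9 + j66.7)/(98.1 + j66.7), |Γ_s| = 0.562

|Γ| ≈ 0.562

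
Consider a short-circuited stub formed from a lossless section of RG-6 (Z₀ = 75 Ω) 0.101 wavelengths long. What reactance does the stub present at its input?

X_in ≈ 55.2 Ω (inductive)

βl = 2π × 0.101 = 36.4°
tan(βl) = 0.736
For a short-circuited stub, Z_in = jZ_0·tan(βl)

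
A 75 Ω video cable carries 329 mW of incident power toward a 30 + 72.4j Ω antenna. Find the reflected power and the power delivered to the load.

P_reflected ≈ 147 mW; P_delivered ≈ 182 mW

|Γ| = |(-45 + j72.4)/(105 + j72.4)| = 0.668
|Γ|² = 0.447
P_refl = |Γ|²·P_inc = 147 mW, P_del = (1 − |Γ|²)·P_inc = 182 mW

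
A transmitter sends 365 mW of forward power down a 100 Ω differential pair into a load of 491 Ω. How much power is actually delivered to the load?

P_delivered ≈ 205 mW

Γ = (491 − 100)/(491 + 100) = 0.662
|Γ|² = 0.438
P_refl = |Γ|²·P_inc = 160 mW, P_del = (1 − |Γ|²)·P_inc = 205 mW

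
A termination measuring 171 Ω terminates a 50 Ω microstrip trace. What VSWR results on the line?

Γ = (171 − 50)/(171 + 50) = 0.548
VSWR = (1 + 0.548)/(1 − 0.548)

VSWR ≈ 3.42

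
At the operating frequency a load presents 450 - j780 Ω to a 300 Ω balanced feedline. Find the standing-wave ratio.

VSWR ≈ 6.52

Γ = (Z_L − Z_0)/(Z_L + Z_0) = (150 − j780)/(750 − j780)
|Γ| = 794/1080 = 0.734
VSWR = (1 + |Γ|)/(1 − |Γ|) = 1.73/0.266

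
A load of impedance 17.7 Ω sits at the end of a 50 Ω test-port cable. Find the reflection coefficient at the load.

Γ = (Z_L − Z_0)/(Z_L + Z_0) = (17.7 − 50)/(17.7 + 50) = -32.3/67.7

Γ = -0.477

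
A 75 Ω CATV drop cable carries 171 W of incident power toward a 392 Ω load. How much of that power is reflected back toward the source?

P_reflected ≈ 78.8 W

Γ = (392 − 75)/(392 + 75) = 0.679
|Γ|² = 0.461
P_refl = |Γ|²·P_inc = 78.8 W, P_del = (1 − |Γ|²)·P_inc = 92.2 W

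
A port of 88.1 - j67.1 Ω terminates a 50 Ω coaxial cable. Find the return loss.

Γ = (38.1 − j67.1)/(138.1 − j67.1), |Γ| = 0.503
RL = −20·log₁₀|Γ| = −20·log₁₀(0.503)

RL ≈ 5.98 dB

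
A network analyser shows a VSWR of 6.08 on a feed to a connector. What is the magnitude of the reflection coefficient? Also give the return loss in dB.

|Γ| = (S − 1)/(S + 1) = (6.08 − 1)/(6.08 + 1) = 5.08/7.08
RL = −20·log₁₀|Γ| = −20·log₁₀(0.718)

|Γ| ≈ 0.718; return loss ≈ 2.88 dB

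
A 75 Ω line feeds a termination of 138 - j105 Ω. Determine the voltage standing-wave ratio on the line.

Γ = (Z_L − Z_0)/(Z_L + Z_0) = (63 − j105)/(213 − j105)
|Γ| = 122/237 = 0.516
VSWR = (1 + |Γ|)/(1 − |Γ|) = 1.52/0.484

VSWR ≈ 3.13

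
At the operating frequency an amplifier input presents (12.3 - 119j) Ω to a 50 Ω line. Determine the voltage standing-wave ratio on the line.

Γ = (Z_L − Z_0)/(Z_L + Z_0) = (-37.7 − j119)/(62.3 − j119)
|Γ| = 125/134 = 0.929
VSWR = (1 + |Γ|)/(1 − |Γ|) = 1.93/0.0707

VSWR ≈ 27.3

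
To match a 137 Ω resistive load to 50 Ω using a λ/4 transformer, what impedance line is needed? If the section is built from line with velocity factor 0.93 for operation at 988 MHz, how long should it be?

Z_qwt ≈ 82.8 Ω; length ≈ 7.06 cm

Z_qwt = √(Z_0·R_L) = √(50 × 137) = √6850
λ = 0.93·c/f = 0.282 m, so l = λ/4 = 0.0706 m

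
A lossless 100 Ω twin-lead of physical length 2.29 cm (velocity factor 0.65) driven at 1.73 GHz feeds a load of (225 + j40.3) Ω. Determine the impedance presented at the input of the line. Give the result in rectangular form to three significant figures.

Z_in ≈ 48.4 − j32.5 Ω

λ = v/f = 0.65·c / 1.73 GHz = 0.113 m
βl = 2π·l/λ = 2π × 0.203 = 73.1°
tan(βl) = tan(73.1°) = 3.3
Z_in = Z_0·(Z_L + jZ_0·tanβl)/(Z_0 + jZ_L·tanβl)
     = 100·(225 + j370)/(-33 + j742)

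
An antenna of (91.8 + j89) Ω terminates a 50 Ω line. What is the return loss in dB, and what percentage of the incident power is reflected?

Γ = (41.8 + j89)/(141.8 + j89), |Γ| = 0.587
RL = −20·log₁₀(0.587) = 4.62 dB
P_refl/P_inc = |Γ|² = 0.345

RL ≈ 4.62 dB; 34.5% of incident power reflected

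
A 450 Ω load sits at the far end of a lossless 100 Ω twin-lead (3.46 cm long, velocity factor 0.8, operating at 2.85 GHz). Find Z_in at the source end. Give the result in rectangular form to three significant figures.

λ = v/f = 0.8·c / 2.85 GHz = 0.0842 m
βl = 2π·l/λ = 2π × 0.411 = 148°
tan(βl) = tan(148°) = -0.627
Z_in = Z_0·(Z_L + jZ_0·tanβl)/(Z_0 + jZ_L·tanβl)
     = 100·(450 − j62.7)/(100 − j282)

Z_in ≈ 70 + j135 Ω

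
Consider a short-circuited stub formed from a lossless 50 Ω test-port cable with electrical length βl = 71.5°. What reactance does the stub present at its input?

tan(βl) = 2.99
For a short-circuited stub, Z_in = jZ_0·tan(βl)

X_in ≈ 149 Ω (inductive)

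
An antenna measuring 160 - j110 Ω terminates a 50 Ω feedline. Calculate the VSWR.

VSWR ≈ 4.82

Γ = (Z_L − Z_0)/(Z_L + Z_0) = (110 − j110)/(210 − j110)
|Γ| = 156/237 = 0.656
VSWR = (1 + |Γ|)/(1 − |Γ|) = 1.66/0.344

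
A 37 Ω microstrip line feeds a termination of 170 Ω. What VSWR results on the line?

VSWR ≈ 4.59

Γ = (170 − 37)/(170 + 37) = 0.643
VSWR = (1 + 0.643)/(1 − 0.643)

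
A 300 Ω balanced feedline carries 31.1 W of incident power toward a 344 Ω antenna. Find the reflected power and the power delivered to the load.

P_reflected ≈ 0.145 W; P_delivered ≈ 31 W

Γ = (344 − 300)/(344 + 300) = 0.0683
|Γ|² = 0.00467
P_refl = |Γ|²·P_inc = 0.145 W, P_del = (1 − |Γ|²)·P_inc = 31 W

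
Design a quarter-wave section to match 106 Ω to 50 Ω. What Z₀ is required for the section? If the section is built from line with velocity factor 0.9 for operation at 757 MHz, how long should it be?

Z_qwt ≈ 72.8 Ω; length ≈ 8.92 cm

Z_qwt = √(Z_0·R_L) = √(50 × 106) = √5300
λ = 0.9·c/f = 0.357 m, so l = λ/4 = 0.0892 m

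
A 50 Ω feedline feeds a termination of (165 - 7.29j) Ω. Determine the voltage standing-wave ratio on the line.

VSWR ≈ 3.31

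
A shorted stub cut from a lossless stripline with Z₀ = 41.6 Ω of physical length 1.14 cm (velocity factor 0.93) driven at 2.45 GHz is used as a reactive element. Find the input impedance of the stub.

Z_in ≈ +j30.3 Ω

λ = v/f = 0.93·c / 2.45 GHz = 0.114 m
βl = 2π·l/λ = 2π × 0.1 = 36°
tan(βl) = 0.728
For a shorted stub, Z_in = jZ_0·tan(βl)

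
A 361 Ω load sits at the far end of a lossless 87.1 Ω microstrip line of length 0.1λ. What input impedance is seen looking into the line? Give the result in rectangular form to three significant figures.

βl = 2π × 0.1 = 36°
tan(βl) = tan(36°) = 0.727
Z_in = Z_0·(Z_L + jZ_0·tanβl)/(Z_0 + jZ_L·tanβl)
     = 87.1·(361 + j63.3)/(87.1 + j262)

Z_in ≈ 54.8 − j102 Ω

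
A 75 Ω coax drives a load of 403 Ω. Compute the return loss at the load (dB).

RL ≈ 3.27 dB

Γ = (403 − 75)/(403 + 75) = 0.686
RL = −20·log₁₀|Γ| = −20·log₁₀(0.686)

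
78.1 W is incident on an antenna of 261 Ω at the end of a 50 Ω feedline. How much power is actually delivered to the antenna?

Γ = (261 − 50)/(261 + 50) = 0.678
|Γ|² = 0.46
P_refl = |Γ|²·P_inc = 35.9 W, P_del = (1 − |Γ|²)·P_inc = 42.2 W

P_delivered ≈ 42.2 W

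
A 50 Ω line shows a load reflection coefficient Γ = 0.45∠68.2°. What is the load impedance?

Z_L = Z_0·(1 + Γ)/(1 − Γ) = 50·(1.17 + j0.418)/(0.833 − j0.418)

Z_L ≈ 45.9 + j48.1 Ω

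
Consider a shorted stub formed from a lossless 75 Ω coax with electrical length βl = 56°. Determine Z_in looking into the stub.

Z_in ≈ +j111 Ω

tan(βl) = 1.48
For a shorted stub, Z_in = jZ_0·tan(βl)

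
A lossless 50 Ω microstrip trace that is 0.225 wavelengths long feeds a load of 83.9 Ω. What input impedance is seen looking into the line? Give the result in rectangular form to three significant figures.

βl = 2π × 0.225 = 81°
tan(βl) = tan(81°) = 6.31
Z_in = Z_0·(Z_L + jZ_0·tanβl)/(Z_0 + jZ_L·tanβl)
     = 50·(83.9 + j316)/(50 + j530)

Z_in ≈ 30.3 − j5.06 Ω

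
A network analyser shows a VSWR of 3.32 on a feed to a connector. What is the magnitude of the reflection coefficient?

|Γ| = (S − 1)/(S + 1) = (3.32 − 1)/(3.32 + 1) = 2.32/4.32

|Γ| ≈ 0.537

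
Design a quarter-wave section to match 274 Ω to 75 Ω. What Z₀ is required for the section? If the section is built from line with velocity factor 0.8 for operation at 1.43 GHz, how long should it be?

Z_qwt ≈ 143 Ω; length ≈ 4.2 cm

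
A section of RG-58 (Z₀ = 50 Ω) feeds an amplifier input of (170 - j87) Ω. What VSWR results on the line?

VSWR ≈ 4.35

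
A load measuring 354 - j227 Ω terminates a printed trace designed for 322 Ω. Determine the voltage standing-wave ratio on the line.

VSWR ≈ 1.95

Γ = (Z_L − Z_0)/(Z_L + Z_0) = (32 − j227)/(676 − j227)
|Γ| = 229/713 = 0.321
VSWR = (1 + |Γ|)/(1 − |Γ|) = 1.32/0.679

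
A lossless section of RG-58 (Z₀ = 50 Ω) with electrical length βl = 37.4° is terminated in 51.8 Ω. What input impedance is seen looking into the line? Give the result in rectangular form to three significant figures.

Z_in ≈ 50.4 − j1.72 Ω

tan(βl) = tan(37.4°) = 0.765
Z_in = Z_0·(Z_L + jZ_0·tanβl)/(Z_0 + jZ_L·tanβl)
     = 50·(51.8 + j38.2)/(50 + j39.6)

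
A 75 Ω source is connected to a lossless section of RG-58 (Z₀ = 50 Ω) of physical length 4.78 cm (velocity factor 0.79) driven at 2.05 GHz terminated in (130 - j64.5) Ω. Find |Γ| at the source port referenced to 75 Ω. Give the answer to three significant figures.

|Γ| ≈ 0.449

λ = v/f = 0.79·c / 2.05 GHz = 0.116 m
βl = 2π·l/λ = 2π × 0.413 = 149°
tan(βl) = -0.605
Z_in = Z_0·(Z_L + jZ_0·tanβl)/(Z_0 + jZ_L·tanβl) = 70.5 + j72.8 Ω
Γ_s = (Z_in − Z_s)/(Z_in + Z_s) = (-4.53 + j72.8)/(145 + j72.8), |Γ_s| = 0.449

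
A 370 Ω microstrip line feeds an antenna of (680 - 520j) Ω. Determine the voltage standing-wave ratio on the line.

VSWR ≈ 3.14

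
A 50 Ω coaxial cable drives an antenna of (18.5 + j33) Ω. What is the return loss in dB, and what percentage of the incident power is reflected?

Γ = (-31.5 + j33)/(68.5 + j33), |Γ| = 0.6
RL = −20·log₁₀(0.6) = 4.44 dB
P_refl/P_inc = |Γ|² = 0.36

RL ≈ 4.44 dB; 36% of incident power reflected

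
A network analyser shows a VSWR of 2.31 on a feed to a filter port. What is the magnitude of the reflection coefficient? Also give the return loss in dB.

|Γ| = (S − 1)/(S + 1) = (2.31 − 1)/(2.31 + 1) = 1.31/3.31
RL = −20·log₁₀|Γ| = −20·log₁₀(0.396)

|Γ| ≈ 0.396; return loss ≈ 8.05 dB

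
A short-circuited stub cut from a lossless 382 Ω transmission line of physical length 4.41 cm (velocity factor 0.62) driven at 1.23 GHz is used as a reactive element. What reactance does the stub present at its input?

λ = v/f = 0.62·c / 1.23 GHz = 0.151 m
βl = 2π·l/λ = 2π × 0.292 = 105°
tan(βl) = -3.74
For a short-circuited stub, Z_in = jZ_0·tan(βl)

X_in ≈ -1430 Ω (capacitive)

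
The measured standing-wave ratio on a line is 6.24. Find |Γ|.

|Γ| ≈ 0.724

|Γ| = (S − 1)/(S + 1) = (6.24 − 1)/(6.24 + 1) = 5.24/7.24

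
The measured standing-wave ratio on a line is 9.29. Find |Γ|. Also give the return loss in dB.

|Γ| ≈ 0.806; return loss ≈ 1.88 dB

|Γ| = (S − 1)/(S + 1) = (9.29 − 1)/(9.29 + 1) = 8.29/10.3
RL = −20·log₁₀|Γ| = −20·log₁₀(0.806)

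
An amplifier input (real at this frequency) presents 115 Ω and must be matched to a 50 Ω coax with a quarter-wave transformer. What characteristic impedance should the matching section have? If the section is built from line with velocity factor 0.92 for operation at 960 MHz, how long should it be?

Z_qwt = √(Z_0·R_L) = √(50 × 115) = √5750
λ = 0.92·c/f = 0.287 m, so l = λ/4 = 0.0719 m

Z_qwt ≈ 75.8 Ω; length ≈ 7.19 cm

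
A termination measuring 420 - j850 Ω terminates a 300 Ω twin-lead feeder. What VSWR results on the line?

Γ = (Z_L − Z_0)/(Z_L + Z_0) = (120 − j850)/(720 − j850)
|Γ| = 858/1110 = 0.771
VSWR = (1 + |Γ|)/(1 − |Γ|) = 1.77/0.229

VSWR ≈ 7.72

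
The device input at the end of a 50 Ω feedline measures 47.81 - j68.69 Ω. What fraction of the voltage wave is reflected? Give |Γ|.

Γ = (Z_L − Z_0)/(Z_L + Z_0) = (-2.19 − j68.69)/(97.81 − j68.69)
|Γ| = 68.7/120

|Γ| ≈ 0.575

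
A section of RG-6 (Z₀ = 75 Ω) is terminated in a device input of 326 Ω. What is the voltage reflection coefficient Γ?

Γ = 0.626

Γ = (Z_L − Z_0)/(Z_L + Z_0) = (326 − 75)/(326 + 75) = 251/401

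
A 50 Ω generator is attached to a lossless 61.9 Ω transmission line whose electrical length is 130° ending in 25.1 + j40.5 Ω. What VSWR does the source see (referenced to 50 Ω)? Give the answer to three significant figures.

VSWR ≈ 3.04

tan(βl) = -1.19
Z_in = Z_0·(Z_L + jZ_0·tanβl)/(Z_0 + jZ_L·tanβl) = 17.9 − j13.8 Ω
Γ_s = (Z_in − Z_s)/(Z_in + Z_s) = (-32.1 − j13.8)/(67.9 − j13.8), |Γ_s| = 0.505
VSWR = (1 + |Γ_s|)/(1 − |Γ_s|)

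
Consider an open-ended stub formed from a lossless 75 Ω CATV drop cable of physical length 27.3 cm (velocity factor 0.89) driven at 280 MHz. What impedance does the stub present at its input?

Z_in ≈ +j17.4 Ω

λ = v/f = 0.89·c / 280 MHz = 0.954 m
βl = 2π·l/λ = 2π × 0.286 = 103°
tan(βl) = -4.31
For an open-ended stub, Z_in = −jZ_0·cot(βl) = −jZ_0/tan(βl)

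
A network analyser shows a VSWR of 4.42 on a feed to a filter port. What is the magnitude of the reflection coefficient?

|Γ| ≈ 0.631

|Γ| = (S − 1)/(S + 1) = (4.42 − 1)/(4.42 + 1) = 3.42/5.42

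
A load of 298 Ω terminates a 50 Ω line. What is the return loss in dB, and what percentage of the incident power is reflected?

Γ = (298 − 50)/(298 + 50) = 0.713
RL = −20·log₁₀(0.713) = 2.94 dB
P_refl/P_inc = |Γ|² = 0.508

RL ≈ 2.94 dB; 50.8% of incident power reflected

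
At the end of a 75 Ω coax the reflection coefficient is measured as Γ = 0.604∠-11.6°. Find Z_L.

Z_L ≈ 262 − j100 Ω

Z_L = Z_0·(1 + Γ)/(1 − Γ) = 75·(1.59 − j0.121)/(0.408 + j0.121)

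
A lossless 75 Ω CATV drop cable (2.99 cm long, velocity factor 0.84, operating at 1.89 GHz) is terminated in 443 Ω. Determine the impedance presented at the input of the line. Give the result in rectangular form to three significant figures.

Z_in ≈ 13 − j11.9 Ω

λ = v/f = 0.84·c / 1.89 GHz = 0.133 m
βl = 2π·l/λ = 2π × 0.224 = 80.7°
tan(βl) = tan(80.7°) = 6.13
Z_in = Z_0·(Z_L + jZ_0·tanβl)/(Z_0 + jZ_L·tanβl)
     = 75·(443 + j460)/(75 + j2710)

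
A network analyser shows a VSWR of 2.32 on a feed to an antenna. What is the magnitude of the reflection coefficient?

|Γ| ≈ 0.398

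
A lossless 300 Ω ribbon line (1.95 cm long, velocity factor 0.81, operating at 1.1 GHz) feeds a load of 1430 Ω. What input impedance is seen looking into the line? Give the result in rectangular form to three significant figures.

Z_in ≈ 204 − j415 Ω

λ = v/f = 0.81·c / 1.1 GHz = 0.221 m
βl = 2π·l/λ = 2π × 0.0883 = 31.8°
tan(βl) = tan(31.8°) = 0.619
Z_in = Z_0·(Z_L + jZ_0·tanβl)/(Z_0 + jZ_L·tanβl)
     = 300·(1430 + j186)/(300 + j886)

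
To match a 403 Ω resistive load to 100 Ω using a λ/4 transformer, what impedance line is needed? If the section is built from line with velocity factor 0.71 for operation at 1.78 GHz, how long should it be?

Z_qwt ≈ 201 Ω; length ≈ 2.99 cm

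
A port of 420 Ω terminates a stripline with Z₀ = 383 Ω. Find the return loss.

Γ = (420 − 383)/(420 + 383) = 0.0461
RL = −20·log₁₀|Γ| = −20·log₁₀(0.0461)

RL ≈ 26.7 dB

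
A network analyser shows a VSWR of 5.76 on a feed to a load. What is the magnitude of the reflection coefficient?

|Γ| = (S − 1)/(S + 1) = (5.76 − 1)/(5.76 + 1) = 4.76/6.76

|Γ| ≈ 0.704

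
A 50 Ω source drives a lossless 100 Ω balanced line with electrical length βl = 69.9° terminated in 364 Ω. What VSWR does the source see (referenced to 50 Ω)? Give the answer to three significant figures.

tan(βl) = 2.73
Z_in = Z_0·(Z_L + jZ_0·tanβl)/(Z_0 + jZ_L·tanβl) = 30.8 − j33.5 Ω
Γ_s = (Z_in − Z_s)/(Z_in + Z_s) = (-19.2 − j33.5)/(80.8 − j33.5), |Γ_s| = 0.441
VSWR = (1 + |Γ_s|)/(1 − |Γ_s|)

VSWR ≈ 2.58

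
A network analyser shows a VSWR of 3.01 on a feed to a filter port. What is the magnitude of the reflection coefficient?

|Γ| = (S − 1)/(S + 1) = (3.01 − 1)/(3.01 + 1) = 2.01/4.01

|Γ| ≈ 0.501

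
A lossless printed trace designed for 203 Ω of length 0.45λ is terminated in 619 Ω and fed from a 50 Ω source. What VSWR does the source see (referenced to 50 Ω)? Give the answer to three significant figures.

βl = 2π × 0.45 = 162°
tan(βl) = -0.325
Z_in = Z_0·(Z_L + jZ_0·tanβl)/(Z_0 + jZ_L·tanβl) = 345 + j276 Ω
Γ_s = (Z_in − Z_s)/(Z_in + Z_s) = (295 + j276)/(395 + j276), |Γ_s| = 0.838
VSWR = (1 + |Γ_s|)/(1 − |Γ_s|)

VSWR ≈ 11.4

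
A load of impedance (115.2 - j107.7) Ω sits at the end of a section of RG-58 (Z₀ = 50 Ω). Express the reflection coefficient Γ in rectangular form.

Γ = (Z_L − Z_0)/(Z_L + Z_0) = (65.2 − j107.7)/(165.2 − j107.7)

Γ ≈ 0.575 − j0.277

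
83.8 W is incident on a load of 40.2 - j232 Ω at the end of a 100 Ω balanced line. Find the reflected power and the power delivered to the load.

P_reflected ≈ 65.5 W; P_delivered ≈ 18.3 W

|Γ| = |(-59.8 − j232)/(140.2 − j232)| = 0.884
|Γ|² = 0.781
P_refl = |Γ|²·P_inc = 65.5 W, P_del = (1 − |Γ|²)·P_inc = 18.3 W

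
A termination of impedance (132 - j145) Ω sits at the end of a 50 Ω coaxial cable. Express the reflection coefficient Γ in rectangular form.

Γ ≈ 0.664 − j0.268

Γ = (Z_L − Z_0)/(Z_L + Z_0) = (82 − j145)/(182 − j145)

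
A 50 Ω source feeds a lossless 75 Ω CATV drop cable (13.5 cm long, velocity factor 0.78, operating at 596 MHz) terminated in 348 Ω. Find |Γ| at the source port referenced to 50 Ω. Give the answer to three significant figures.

λ = v/f = 0.78·c / 596 MHz = 0.393 m
βl = 2π·l/λ = 2π × 0.344 = 124°
tan(βl) = -1.49
Z_in = Z_0·(Z_L + jZ_0·tanβl)/(Z_0 + jZ_L·tanβl) = 22.9 + j46.9 Ω
Γ_s = (Z_in − Z_s)/(Z_in + Z_s) = (-27.1 + j46.9)/(72.9 + j46.9), |Γ_s| = 0.624

|Γ| ≈ 0.624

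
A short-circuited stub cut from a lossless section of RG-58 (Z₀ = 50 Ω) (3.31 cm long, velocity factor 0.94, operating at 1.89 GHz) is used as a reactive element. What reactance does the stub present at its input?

X_in ≈ 280 Ω (inductive)

λ = v/f = 0.94·c / 1.89 GHz = 0.149 m
βl = 2π·l/λ = 2π × 0.222 = 79.9°
tan(βl) = 5.59
For a short-circuited stub, Z_in = jZ_0·tan(βl)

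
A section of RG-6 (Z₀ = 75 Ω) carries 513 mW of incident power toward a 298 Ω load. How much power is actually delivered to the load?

Γ = (298 − 75)/(298 + 75) = 0.598
|Γ|² = 0.357
P_refl = |Γ|²·P_inc = 183 mW, P_del = (1 − |Γ|²)·P_inc = 330 mW

P_delivered ≈ 330 mW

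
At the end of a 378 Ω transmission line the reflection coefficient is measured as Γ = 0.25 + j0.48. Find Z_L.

Z_L = Z_0·(1 + Γ)/(1 − Γ) = 378·(1.25 + j0.48)/(0.75 − j0.48)

Z_L ≈ 337 + j458 Ω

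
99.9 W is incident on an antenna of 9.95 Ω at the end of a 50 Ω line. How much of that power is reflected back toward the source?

Γ = (9.95 − 50)/(9.95 + 50) = -0.668
|Γ|² = 0.446
P_refl = |Γ|²·P_inc = 44.6 W, P_del = (1 − |Γ|²)·P_inc = 55.3 W

P_reflected ≈ 44.6 W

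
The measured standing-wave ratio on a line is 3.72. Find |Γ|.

|Γ| = (S − 1)/(S + 1) = (3.72 − 1)/(3.72 + 1) = 2.72/4.72

|Γ| ≈ 0.576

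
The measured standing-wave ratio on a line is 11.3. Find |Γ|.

|Γ| = (S − 1)/(S + 1) = (11.3 − 1)/(11.3 + 1) = 10.3/12.3

|Γ| ≈ 0.837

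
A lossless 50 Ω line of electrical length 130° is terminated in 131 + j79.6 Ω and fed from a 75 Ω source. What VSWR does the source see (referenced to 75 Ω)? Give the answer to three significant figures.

tan(βl) = -1.19
Z_in = Z_0·(Z_L + jZ_0·tanβl)/(Z_0 + jZ_L·tanβl) = 17.5 + j25.7 Ω
Γ_s = (Z_in − Z_s)/(Z_in + Z_s) = (-57.5 + j25.7)/(92.5 + j25.7), |Γ_s| = 0.657
VSWR = (1 + |Γ_s|)/(1 − |Γ_s|)

VSWR ≈ 4.82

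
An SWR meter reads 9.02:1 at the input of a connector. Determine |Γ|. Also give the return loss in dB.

|Γ| = (S − 1)/(S + 1) = (9.02 − 1)/(9.02 + 1) = 8.02/10
RL = −20·log₁₀|Γ| = −20·log₁₀(0.8)

|Γ| ≈ 0.8; return loss ≈ 1.93 dB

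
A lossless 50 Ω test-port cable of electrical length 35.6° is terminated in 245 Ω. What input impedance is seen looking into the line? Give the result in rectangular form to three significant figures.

Z_in ≈ 27.8 − j61.9 Ω

tan(βl) = tan(35.6°) = 0.716
Z_in = Z_0·(Z_L + jZ_0·tanβl)/(Z_0 + jZ_L·tanβl)
     = 50·(245 + j35.8)/(50 + j175)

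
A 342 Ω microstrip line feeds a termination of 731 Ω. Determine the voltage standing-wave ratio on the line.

Γ = (731 − 342)/(731 + 342) = 0.363
VSWR = (1 + 0.363)/(1 − 0.363)

VSWR ≈ 2.14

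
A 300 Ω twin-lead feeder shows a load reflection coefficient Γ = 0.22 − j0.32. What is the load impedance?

Z_L = Z_0·(1 + Γ)/(1 − Γ) = 300·(1.22 − j0.32)/(0.78 + j0.32)

Z_L ≈ 358 − j270 Ω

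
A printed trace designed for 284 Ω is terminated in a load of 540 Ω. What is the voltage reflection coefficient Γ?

Γ = 0.311

Γ = (Z_L − Z_0)/(Z_L + Z_0) = (540 − 284)/(540 + 284) = 256/824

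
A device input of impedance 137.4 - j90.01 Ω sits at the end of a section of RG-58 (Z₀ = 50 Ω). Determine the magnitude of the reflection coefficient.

Γ = (Z_L − Z_0)/(Z_L + Z_0) = (87.4 − j90.01)/(187.4 − j90.01)
|Γ| = 125/208

|Γ| ≈ 0.603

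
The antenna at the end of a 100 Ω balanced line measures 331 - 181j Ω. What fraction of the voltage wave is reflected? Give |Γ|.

|Γ| ≈ 0.628

Γ = (Z_L − Z_0)/(Z_L + Z_0) = (231 − j181)/(431 − j181)
|Γ| = 293/467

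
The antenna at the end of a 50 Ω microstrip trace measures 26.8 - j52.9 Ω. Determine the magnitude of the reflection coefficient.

|Γ| ≈ 0.619

Γ = (Z_L − Z_0)/(Z_L + Z_0) = (-23.2 − j52.9)/(76.8 − j52.9)
|Γ| = 57.8/93.3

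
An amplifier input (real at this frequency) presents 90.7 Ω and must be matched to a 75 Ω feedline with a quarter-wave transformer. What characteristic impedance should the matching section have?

Z_qwt ≈ 82.5 Ω

Z_qwt = √(Z_0·R_L) = √(75 × 90.7) = √6802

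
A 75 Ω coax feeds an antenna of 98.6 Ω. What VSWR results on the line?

VSWR ≈ 1.31

Γ = (98.6 − 75)/(98.6 + 75) = 0.136
VSWR = (1 + 0.136)/(1 − 0.136)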